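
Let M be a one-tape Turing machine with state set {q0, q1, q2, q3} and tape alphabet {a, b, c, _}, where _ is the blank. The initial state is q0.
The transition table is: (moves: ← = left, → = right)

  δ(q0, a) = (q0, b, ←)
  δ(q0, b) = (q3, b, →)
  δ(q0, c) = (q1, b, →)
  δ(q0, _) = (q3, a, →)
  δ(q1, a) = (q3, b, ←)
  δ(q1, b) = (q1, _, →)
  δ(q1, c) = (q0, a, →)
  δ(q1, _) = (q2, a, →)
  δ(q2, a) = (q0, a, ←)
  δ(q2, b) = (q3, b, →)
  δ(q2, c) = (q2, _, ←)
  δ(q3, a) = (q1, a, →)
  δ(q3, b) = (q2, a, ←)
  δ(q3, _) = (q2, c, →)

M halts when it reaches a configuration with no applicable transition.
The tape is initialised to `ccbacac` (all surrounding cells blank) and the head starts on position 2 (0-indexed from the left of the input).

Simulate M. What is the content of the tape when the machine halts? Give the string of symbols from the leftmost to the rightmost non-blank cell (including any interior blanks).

ccba__aac

state=q0 head=2 tape=cc[b]acac___   (q0,b)→(q3,b,→)
state=q3 head=3 tape=ccb[a]cac___   (q3,a)→(q1,a,→)
state=q1 head=4 tape=ccba[c]ac___   (q1,c)→(q0,a,→)
state=q0 head=5 tape=ccbaa[a]c___   (q0,a)→(q0,b,←)
state=q0 head=4 tape=ccba[a]bc___   (q0,a)→(q0,b,←)
state=q0 head=3 tape=ccb[a]bbc___   (q0,a)→(q0,b,←)
state=q0 head=2 tape=cc[b]bbbc___   (q0,b)→(q3,b,→)
state=q3 head=3 tape=ccb[b]bbc___   (q3,b)→(q2,a,←)
state=q2 head=2 tape=cc[b]abbc___   (q2,b)→(q3,b,→)
state=q3 head=3 tape=ccb[a]bbc___   (q3,a)→(q1,a,→)
state=q1 head=4 tape=ccba[b]bc___   (q1,b)→(q1,_,→)
state=q1 head=5 tape=ccba_[b]c___   (q1,b)→(q1,_,→)
state=q1 head=6 tape=ccba__[c]___   (q1,c)→(q0,a,→)
state=q0 head=7 tape=ccba__a[_]__   (q0,_)→(q3,a,→)
state=q3 head=8 tape=ccba__aa[_]_   (q3,_)→(q2,c,→)
state=q2 head=9 tape=ccba__aac[_]
The non-blank tape span at halt is ccba__aac.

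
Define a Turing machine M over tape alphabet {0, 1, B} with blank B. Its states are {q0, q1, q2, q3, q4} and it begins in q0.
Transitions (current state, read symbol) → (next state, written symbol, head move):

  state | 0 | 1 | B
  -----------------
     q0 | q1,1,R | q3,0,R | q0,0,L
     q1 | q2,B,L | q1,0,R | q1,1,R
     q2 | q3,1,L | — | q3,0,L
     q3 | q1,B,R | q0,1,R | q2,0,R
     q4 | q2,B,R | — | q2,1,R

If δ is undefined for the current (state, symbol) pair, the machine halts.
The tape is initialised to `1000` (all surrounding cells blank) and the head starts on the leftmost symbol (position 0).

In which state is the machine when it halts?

q2

state=q0 head=0 tape=B[1]000   (q0,1)→(q3,0,R)
state=q3 head=1 tape=B0[0]00   (q3,0)→(q1,B,R)
state=q1 head=2 tape=B0B[0]0   (q1,0)→(q2,B,L)
state=q2 head=1 tape=B0[B]B0   (q2,B)→(q3,0,L)
state=q3 head=0 tape=B[0]0B0   (q3,0)→(q1,B,R)
state=q1 head=1 tape=BB[0]B0   (q1,0)→(q2,B,L)
state=q2 head=0 tape=B[B]BB0   (q2,B)→(q3,0,L)
state=q3 head=-1 tape=[B]0BB0   (q3,B)→(q2,0,R)
state=q2 head=0 tape=0[0]BB0   (q2,0)→(q3,1,L)
state=q3 head=-1 tape=[0]1BB0   (q3,0)→(q1,B,R)
state=q1 head=0 tape=B[1]BB0   (q1,1)→(q1,0,R)
state=q1 head=1 tape=B0[B]B0   (q1,B)→(q1,1,R)
state=q1 head=2 tape=B01[B]0   (q1,B)→(q1,1,R)
state=q1 head=3 tape=B011[0]   (q1,0)→(q2,B,L)
state=q2 head=2 tape=B01[1]B
No transition is defined for (q2, 1); M halts in state q2.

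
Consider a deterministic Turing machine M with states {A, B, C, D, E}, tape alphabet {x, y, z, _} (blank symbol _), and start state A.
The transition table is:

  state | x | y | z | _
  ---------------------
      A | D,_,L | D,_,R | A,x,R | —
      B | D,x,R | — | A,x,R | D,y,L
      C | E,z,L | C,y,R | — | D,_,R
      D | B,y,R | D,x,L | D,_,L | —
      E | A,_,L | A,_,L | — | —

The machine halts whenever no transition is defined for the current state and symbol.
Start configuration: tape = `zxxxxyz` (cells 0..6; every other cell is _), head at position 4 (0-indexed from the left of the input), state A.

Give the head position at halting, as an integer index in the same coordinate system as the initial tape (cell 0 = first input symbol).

A | zxxx[x]yz   read x → write _, move L, go to D
D | zxx[x]_yz   read x → write y, move R, go to B
B | zxxy[_]yz   read _ → write y, move L, go to D
D | zxx[y]yyz   read y → write x, move L, go to D
D | zx[x]xyyz   read x → write y, move R, go to B
B | zxy[x]yyz   read x → write x, move R, go to D
D | zxyx[y]yz   read y → write x, move L, go to D
D | zxy[x]xyz   read x → write y, move R, go to B
B | zxyy[x]yz   read x → write x, move R, go to D
D | zxyyx[y]z   read y → write x, move L, go to D
D | zxyy[x]xz   read x → write y, move R, go to B
B | zxyyy[x]z   read x → write x, move R, go to D
D | zxyyyx[z]   read z → write _, move L, go to D
D | zxyyy[x]_   read x → write y, move R, go to B
B | zxyyyy[_]   read _ → write y, move L, go to D
D | zxyyy[y]y   read y → write x, move L, go to D
D | zxyy[y]xy   read y → write x, move L, go to D
D | zxy[y]xxy   read y → write x, move L, go to D
D | zx[y]xxxy   read y → write x, move L, go to D
D | z[x]xxxxy   read x → write y, move R, go to B
B | zy[x]xxxy   read x → write x, move R, go to D
D | zyx[x]xxy   read x → write y, move R, go to B
B | zyxy[x]xy   read x → write x, move R, go to D
D | zyxyx[x]y   read x → write y, move R, go to B
B | zyxyxy[y]
At halt the head is at cell 6.

6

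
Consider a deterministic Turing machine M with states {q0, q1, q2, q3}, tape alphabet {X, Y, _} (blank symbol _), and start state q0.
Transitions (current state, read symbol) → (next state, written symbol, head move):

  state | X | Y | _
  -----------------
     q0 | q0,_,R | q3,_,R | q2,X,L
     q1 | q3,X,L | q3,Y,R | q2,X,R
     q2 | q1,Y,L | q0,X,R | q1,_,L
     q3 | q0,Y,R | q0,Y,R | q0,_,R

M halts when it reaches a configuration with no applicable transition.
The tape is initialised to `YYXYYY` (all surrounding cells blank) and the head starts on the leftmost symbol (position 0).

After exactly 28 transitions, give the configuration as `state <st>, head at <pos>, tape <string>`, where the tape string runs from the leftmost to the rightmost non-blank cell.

state q2, head at 6, tape Y__Y__XX

state=q0 head=0 tape=[Y]YXYYY___   (q0,Y)→(q3,_,R)
state=q3 head=1 tape=_[Y]XYYY___   (q3,Y)→(q0,Y,R)
state=q0 head=2 tape=_Y[X]YYY___   (q0,X)→(q0,_,R)
state=q0 head=3 tape=_Y_[Y]YY___   (q0,Y)→(q3,_,R)
state=q3 head=4 tape=_Y__[Y]Y___   (q3,Y)→(q0,Y,R)
state=q0 head=5 tape=_Y__Y[Y]___   (q0,Y)→(q3,_,R)
state=q3 head=6 tape=_Y__Y_[_]__   (q3,_)→(q0,_,R)
state=q0 head=7 tape=_Y__Y__[_]_   (q0,_)→(q2,X,L)
state=q2 head=6 tape=_Y__Y_[_]X_   (q2,_)→(q1,_,L)
state=q1 head=5 tape=_Y__Y[_]_X_   (q1,_)→(q2,X,R)
state=q2 head=6 tape=_Y__YX[_]X_   (q2,_)→(q1,_,L)
state=q1 head=5 tape=_Y__Y[X]_X_   (q1,X)→(q3,X,L)
state=q3 head=4 tape=_Y__[Y]X_X_   (q3,Y)→(q0,Y,R)
state=q0 head=5 tape=_Y__Y[X]_X_   (q0,X)→(q0,_,R)
state=q0 head=6 tape=_Y__Y_[_]X_   (q0,_)→(q2,X,L)
state=q2 head=5 tape=_Y__Y[_]XX_   (q2,_)→(q1,_,L)
state=q1 head=4 tape=_Y__[Y]_XX_   (q1,Y)→(q3,Y,R)
state=q3 head=5 tape=_Y__Y[_]XX_   (q3,_)→(q0,_,R)
state=q0 head=6 tape=_Y__Y_[X]X_   (q0,X)→(q0,_,R)
state=q0 head=7 tape=_Y__Y__[X]_   (q0,X)→(q0,_,R)
state=q0 head=8 tape=_Y__Y___[_]   (q0,_)→(q2,X,L)
state=q2 head=7 tape=_Y__Y__[_]X   (q2,_)→(q1,_,L)
state=q1 head=6 tape=_Y__Y_[_]_X   (q1,_)→(q2,X,R)
state=q2 head=7 tape=_Y__Y_X[_]X   (q2,_)→(q1,_,L)
state=q1 head=6 tape=_Y__Y_[X]_X   (q1,X)→(q3,X,L)
state=q3 head=5 tape=_Y__Y[_]X_X   (q3,_)→(q0,_,R)
state=q0 head=6 tape=_Y__Y_[X]_X   (q0,X)→(q0,_,R)
state=q0 head=7 tape=_Y__Y__[_]X   (q0,_)→(q2,X,L)
state=q2 head=6 tape=_Y__Y_[_]XX
After 28 steps: state q2, head at 6, tape Y__Y__XX.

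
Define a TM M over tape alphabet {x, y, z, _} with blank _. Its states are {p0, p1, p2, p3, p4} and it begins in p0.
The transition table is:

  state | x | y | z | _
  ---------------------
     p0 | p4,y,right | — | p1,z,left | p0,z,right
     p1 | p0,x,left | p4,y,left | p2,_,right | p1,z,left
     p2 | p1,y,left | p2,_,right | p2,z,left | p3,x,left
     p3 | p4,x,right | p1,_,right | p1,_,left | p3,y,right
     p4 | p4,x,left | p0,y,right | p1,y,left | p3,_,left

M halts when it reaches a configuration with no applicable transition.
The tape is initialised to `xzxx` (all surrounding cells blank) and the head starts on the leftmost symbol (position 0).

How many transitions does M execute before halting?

p0 | ____[x]zxx   read x → write y, move right, go to p4
p4 | ____y[z]xx   read z → write y, move left, go to p1
p1 | ____[y]yxx   read y → write y, move left, go to p4
p4 | ___[_]yyxx   read _ → write _, move left, go to p3
p3 | __[_]_yyxx   read _ → write y, move right, go to p3
p3 | __y[_]yyxx   read _ → write y, move right, go to p3
p3 | __yy[y]yxx   read y → write _, move right, go to p1
p1 | __yy_[y]xx   read y → write y, move left, go to p4
p4 | __yy[_]yxx   read _ → write _, move left, go to p3
p3 | __y[y]_yxx   read y → write _, move right, go to p1
p1 | __y_[_]yxx   read _ → write z, move left, go to p1
p1 | __y[_]zyxx   read _ → write z, move left, go to p1
p1 | __[y]zzyxx   read y → write y, move left, go to p4
p4 | _[_]yzzyxx   read _ → write _, move left, go to p3
p3 | [_]_yzzyxx   read _ → write y, move right, go to p3
p3 | y[_]yzzyxx   read _ → write y, move right, go to p3
p3 | yy[y]zzyxx   read y → write _, move right, go to p1
p1 | yy_[z]zyxx   read z → write _, move right, go to p2
p2 | yy__[z]yxx   read z → write z, move left, go to p2
p2 | yy_[_]zyxx   read _ → write x, move left, go to p3
p3 | yy[_]xzyxx   read _ → write y, move right, go to p3
p3 | yyy[x]zyxx   read x → write x, move right, go to p4
p4 | yyyx[z]yxx   read z → write y, move left, go to p1
p1 | yyy[x]yyxx   read x → write x, move left, go to p0
p0 | yy[y]xyyxx
M halts after 24 transitions.

24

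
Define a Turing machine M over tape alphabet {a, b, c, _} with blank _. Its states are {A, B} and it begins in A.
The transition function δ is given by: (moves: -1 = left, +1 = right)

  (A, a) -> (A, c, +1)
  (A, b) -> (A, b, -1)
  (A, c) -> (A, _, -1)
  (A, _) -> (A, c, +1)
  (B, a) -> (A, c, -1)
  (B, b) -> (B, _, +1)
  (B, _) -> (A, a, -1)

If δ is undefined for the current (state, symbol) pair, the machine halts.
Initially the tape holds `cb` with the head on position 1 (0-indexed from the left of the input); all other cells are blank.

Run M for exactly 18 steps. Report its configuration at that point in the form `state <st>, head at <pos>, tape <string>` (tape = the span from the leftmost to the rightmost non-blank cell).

state=A head=1 tape=___c[b]   (A,b)→(A,b,-1)
state=A head=0 tape=___[c]b   (A,c)→(A,_,-1)
state=A head=-1 tape=__[_]_b   (A,_)→(A,c,+1)
state=A head=0 tape=__c[_]b   (A,_)→(A,c,+1)
state=A head=1 tape=__cc[b]   (A,b)→(A,b,-1)
state=A head=0 tape=__c[c]b   (A,c)→(A,_,-1)
state=A head=-1 tape=__[c]_b   (A,c)→(A,_,-1)
state=A head=-2 tape=_[_]__b   (A,_)→(A,c,+1)
state=A head=-1 tape=_c[_]_b   (A,_)→(A,c,+1)
state=A head=0 tape=_cc[_]b   (A,_)→(A,c,+1)
state=A head=1 tape=_ccc[b]   (A,b)→(A,b,-1)
state=A head=0 tape=_cc[c]b   (A,c)→(A,_,-1)
state=A head=-1 tape=_c[c]_b   (A,c)→(A,_,-1)
state=A head=-2 tape=_[c]__b   (A,c)→(A,_,-1)
state=A head=-3 tape=[_]___b   (A,_)→(A,c,+1)
state=A head=-2 tape=c[_]__b   (A,_)→(A,c,+1)
state=A head=-1 tape=cc[_]_b   (A,_)→(A,c,+1)
state=A head=0 tape=ccc[_]b   (A,_)→(A,c,+1)
state=A head=1 tape=cccc[b]
After 18 steps: state A, head at 1, tape ccccb.

state A, head at 1, tape ccccb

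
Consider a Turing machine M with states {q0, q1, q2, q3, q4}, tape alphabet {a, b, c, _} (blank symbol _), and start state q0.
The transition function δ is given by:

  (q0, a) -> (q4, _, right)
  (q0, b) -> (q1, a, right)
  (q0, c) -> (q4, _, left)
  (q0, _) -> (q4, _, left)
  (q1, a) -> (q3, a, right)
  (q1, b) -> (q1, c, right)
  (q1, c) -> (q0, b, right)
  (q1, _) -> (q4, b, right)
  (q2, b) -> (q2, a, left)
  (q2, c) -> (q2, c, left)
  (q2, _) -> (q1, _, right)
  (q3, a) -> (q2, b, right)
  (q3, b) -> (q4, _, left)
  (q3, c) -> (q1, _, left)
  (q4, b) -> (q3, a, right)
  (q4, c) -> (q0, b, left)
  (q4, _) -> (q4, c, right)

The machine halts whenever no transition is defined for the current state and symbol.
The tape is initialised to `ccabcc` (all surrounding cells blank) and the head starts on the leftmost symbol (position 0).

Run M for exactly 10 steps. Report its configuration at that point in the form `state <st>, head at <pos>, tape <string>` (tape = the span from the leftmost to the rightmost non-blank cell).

state q3, head at 0, tape cca_babcc

state=q0 head=0 tape=___[c]cabcc   (q0,c)→(q4,_,left)
state=q4 head=-1 tape=__[_]_cabcc   (q4,_)→(q4,c,right)
state=q4 head=0 tape=__c[_]cabcc   (q4,_)→(q4,c,right)
state=q4 head=1 tape=__cc[c]abcc   (q4,c)→(q0,b,left)
state=q0 head=0 tape=__c[c]babcc   (q0,c)→(q4,_,left)
state=q4 head=-1 tape=__[c]_babcc   (q4,c)→(q0,b,left)
state=q0 head=-2 tape=_[_]b_babcc   (q0,_)→(q4,_,left)
state=q4 head=-3 tape=[_]_b_babcc   (q4,_)→(q4,c,right)
state=q4 head=-2 tape=c[_]b_babcc   (q4,_)→(q4,c,right)
state=q4 head=-1 tape=cc[b]_babcc   (q4,b)→(q3,a,right)
state=q3 head=0 tape=cca[_]babcc
After 10 steps: state q3, head at 0, tape cca_babcc.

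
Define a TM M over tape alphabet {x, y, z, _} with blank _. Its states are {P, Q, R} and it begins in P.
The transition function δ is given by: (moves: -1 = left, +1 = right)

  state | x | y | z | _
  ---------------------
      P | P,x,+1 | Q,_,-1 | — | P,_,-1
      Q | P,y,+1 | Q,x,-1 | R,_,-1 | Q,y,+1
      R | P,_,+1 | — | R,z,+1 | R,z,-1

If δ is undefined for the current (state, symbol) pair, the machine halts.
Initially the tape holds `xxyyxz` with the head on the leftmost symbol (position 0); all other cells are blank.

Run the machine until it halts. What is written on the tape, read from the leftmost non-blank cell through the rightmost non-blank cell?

yyxxxxxz

state=P head=0 tape=__[x]xyyxz   (P,x)→(P,x,+1)
state=P head=1 tape=__x[x]yyxz   (P,x)→(P,x,+1)
state=P head=2 tape=__xx[y]yxz   (P,y)→(Q,_,-1)
state=Q head=1 tape=__x[x]_yxz   (Q,x)→(P,y,+1)
state=P head=2 tape=__xy[_]yxz   (P,_)→(P,_,-1)
state=P head=1 tape=__x[y]_yxz   (P,y)→(Q,_,-1)
state=Q head=0 tape=__[x]__yxz   (Q,x)→(P,y,+1)
state=P head=1 tape=__y[_]_yxz   (P,_)→(P,_,-1)
state=P head=0 tape=__[y]__yxz   (P,y)→(Q,_,-1)
state=Q head=-1 tape=_[_]___yxz   (Q,_)→(Q,y,+1)
state=Q head=0 tape=_y[_]__yxz   (Q,_)→(Q,y,+1)
state=Q head=1 tape=_yy[_]_yxz   (Q,_)→(Q,y,+1)
state=Q head=2 tape=_yyy[_]yxz   (Q,_)→(Q,y,+1)
state=Q head=3 tape=_yyyy[y]xz   (Q,y)→(Q,x,-1)
state=Q head=2 tape=_yyy[y]xxz   (Q,y)→(Q,x,-1)
state=Q head=1 tape=_yy[y]xxxz   (Q,y)→(Q,x,-1)
state=Q head=0 tape=_y[y]xxxxz   (Q,y)→(Q,x,-1)
state=Q head=-1 tape=_[y]xxxxxz   (Q,y)→(Q,x,-1)
state=Q head=-2 tape=[_]xxxxxxz   (Q,_)→(Q,y,+1)
state=Q head=-1 tape=y[x]xxxxxz   (Q,x)→(P,y,+1)
state=P head=0 tape=yy[x]xxxxz   (P,x)→(P,x,+1)
state=P head=1 tape=yyx[x]xxxz   (P,x)→(P,x,+1)
state=P head=2 tape=yyxx[x]xxz   (P,x)→(P,x,+1)
state=P head=3 tape=yyxxx[x]xz   (P,x)→(P,x,+1)
state=P head=4 tape=yyxxxx[x]z   (P,x)→(P,x,+1)
state=P head=5 tape=yyxxxxx[z]
The non-blank tape span at halt is yyxxxxxz.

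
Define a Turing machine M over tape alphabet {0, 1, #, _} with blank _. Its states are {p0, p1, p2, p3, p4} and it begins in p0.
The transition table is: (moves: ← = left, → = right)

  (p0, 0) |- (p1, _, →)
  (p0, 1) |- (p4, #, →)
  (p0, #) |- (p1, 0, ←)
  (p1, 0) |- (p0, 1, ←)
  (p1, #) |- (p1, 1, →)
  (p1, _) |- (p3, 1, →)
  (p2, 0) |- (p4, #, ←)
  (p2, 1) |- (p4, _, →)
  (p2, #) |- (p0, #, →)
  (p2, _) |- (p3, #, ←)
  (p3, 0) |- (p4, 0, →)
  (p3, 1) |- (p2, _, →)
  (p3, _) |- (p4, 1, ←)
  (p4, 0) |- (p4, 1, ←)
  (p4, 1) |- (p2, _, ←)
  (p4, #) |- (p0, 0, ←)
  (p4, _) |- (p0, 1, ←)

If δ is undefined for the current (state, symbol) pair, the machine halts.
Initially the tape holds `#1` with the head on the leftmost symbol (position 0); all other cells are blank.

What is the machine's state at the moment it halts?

p0 | _____[#]1   read # → write 0, move ←, go to p1
p1 | ____[_]01   read _ → write 1, move →, go to p3
p3 | ____1[0]1   read 0 → write 0, move →, go to p4
p4 | ____10[1]   read 1 → write _, move ←, go to p2
p2 | ____1[0]_   read 0 → write #, move ←, go to p4
p4 | ____[1]#_   read 1 → write _, move ←, go to p2
p2 | ___[_]_#_   read _ → write #, move ←, go to p3
p3 | __[_]#_#_   read _ → write 1, move ←, go to p4
p4 | _[_]1#_#_   read _ → write 1, move ←, go to p0
p0 | [_]11#_#_
No transition is defined for (p0, _); M halts in state p0.

p0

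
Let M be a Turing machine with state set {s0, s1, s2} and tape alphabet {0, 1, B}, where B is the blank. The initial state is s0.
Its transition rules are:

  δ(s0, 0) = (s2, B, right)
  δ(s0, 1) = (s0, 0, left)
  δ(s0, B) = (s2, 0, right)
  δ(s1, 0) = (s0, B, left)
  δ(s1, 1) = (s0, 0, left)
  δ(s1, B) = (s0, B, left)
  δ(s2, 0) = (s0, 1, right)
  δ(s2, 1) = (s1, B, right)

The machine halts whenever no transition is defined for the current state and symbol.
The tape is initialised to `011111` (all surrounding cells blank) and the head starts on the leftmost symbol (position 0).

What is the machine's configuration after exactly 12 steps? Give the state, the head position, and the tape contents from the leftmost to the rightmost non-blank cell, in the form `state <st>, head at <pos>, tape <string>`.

state s0, head at 4, tape 1BB0

state=s0 head=0 tape=[0]11111   (s0,0)→(s2,B,right)
state=s2 head=1 tape=B[1]1111   (s2,1)→(s1,B,right)
state=s1 head=2 tape=BB[1]111   (s1,1)→(s0,0,left)
state=s0 head=1 tape=B[B]0111   (s0,B)→(s2,0,right)
state=s2 head=2 tape=B0[0]111   (s2,0)→(s0,1,right)
state=s0 head=3 tape=B01[1]11   (s0,1)→(s0,0,left)
state=s0 head=2 tape=B0[1]011   (s0,1)→(s0,0,left)
state=s0 head=1 tape=B[0]0011   (s0,0)→(s2,B,right)
state=s2 head=2 tape=BB[0]011   (s2,0)→(s0,1,right)
state=s0 head=3 tape=BB1[0]11   (s0,0)→(s2,B,right)
state=s2 head=4 tape=BB1B[1]1   (s2,1)→(s1,B,right)
state=s1 head=5 tape=BB1BB[1]   (s1,1)→(s0,0,left)
state=s0 head=4 tape=BB1B[B]0
After 12 steps: state s0, head at 4, tape 1BB0.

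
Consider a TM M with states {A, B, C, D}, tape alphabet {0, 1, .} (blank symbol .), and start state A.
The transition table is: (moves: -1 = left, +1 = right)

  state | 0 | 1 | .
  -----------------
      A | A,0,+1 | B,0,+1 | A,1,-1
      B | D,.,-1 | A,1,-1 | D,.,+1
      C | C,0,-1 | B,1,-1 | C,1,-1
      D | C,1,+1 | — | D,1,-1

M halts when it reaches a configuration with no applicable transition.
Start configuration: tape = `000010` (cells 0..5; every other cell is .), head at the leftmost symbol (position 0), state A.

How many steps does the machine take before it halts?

state=A head=0 tape=.[0]00010   (A,0)→(A,0,+1)
state=A head=1 tape=.0[0]0010   (A,0)→(A,0,+1)
state=A head=2 tape=.00[0]010   (A,0)→(A,0,+1)
state=A head=3 tape=.000[0]10   (A,0)→(A,0,+1)
state=A head=4 tape=.0000[1]0   (A,1)→(B,0,+1)
state=B head=5 tape=.00000[0]   (B,0)→(D,.,-1)
state=D head=4 tape=.0000[0].   (D,0)→(C,1,+1)
state=C head=5 tape=.00001[.]   (C,.)→(C,1,-1)
state=C head=4 tape=.0000[1]1   (C,1)→(B,1,-1)
state=B head=3 tape=.000[0]11   (B,0)→(D,.,-1)
state=D head=2 tape=.00[0].11   (D,0)→(C,1,+1)
state=C head=3 tape=.001[.]11   (C,.)→(C,1,-1)
state=C head=2 tape=.00[1]111   (C,1)→(B,1,-1)
state=B head=1 tape=.0[0]1111   (B,0)→(D,.,-1)
state=D head=0 tape=.[0].1111   (D,0)→(C,1,+1)
state=C head=1 tape=.1[.]1111   (C,.)→(C,1,-1)
state=C head=0 tape=.[1]11111   (C,1)→(B,1,-1)
state=B head=-1 tape=[.]111111   (B,.)→(D,.,+1)
state=D head=0 tape=.[1]11111
M halts after 18 transitions.

18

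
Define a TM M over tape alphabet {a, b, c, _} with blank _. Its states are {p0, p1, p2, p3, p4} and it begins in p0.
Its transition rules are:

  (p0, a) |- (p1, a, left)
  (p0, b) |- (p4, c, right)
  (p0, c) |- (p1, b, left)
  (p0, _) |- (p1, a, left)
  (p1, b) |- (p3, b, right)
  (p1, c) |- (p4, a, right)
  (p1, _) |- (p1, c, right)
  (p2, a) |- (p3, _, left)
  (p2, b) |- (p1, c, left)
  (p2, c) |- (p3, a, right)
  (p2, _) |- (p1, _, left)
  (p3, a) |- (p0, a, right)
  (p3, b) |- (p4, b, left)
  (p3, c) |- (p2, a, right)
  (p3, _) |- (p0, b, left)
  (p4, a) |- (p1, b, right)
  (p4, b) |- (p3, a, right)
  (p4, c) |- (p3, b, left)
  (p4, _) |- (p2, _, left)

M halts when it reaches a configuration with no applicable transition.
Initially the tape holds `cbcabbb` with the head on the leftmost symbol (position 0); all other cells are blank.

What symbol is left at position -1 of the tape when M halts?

c

p0 | _[c]bcabbb   read c → write b, move left, go to p1
p1 | [_]bbcabbb   read _ → write c, move right, go to p1
p1 | c[b]bcabbb   read b → write b, move right, go to p3
p3 | cb[b]cabbb   read b → write b, move left, go to p4
p4 | c[b]bcabbb   read b → write a, move right, go to p3
p3 | ca[b]cabbb   read b → write b, move left, go to p4
p4 | c[a]bcabbb   read a → write b, move right, go to p1
p1 | cb[b]cabbb   read b → write b, move right, go to p3
p3 | cbb[c]abbb   read c → write a, move right, go to p2
p2 | cbba[a]bbb   read a → write _, move left, go to p3
p3 | cbb[a]_bbb   read a → write a, move right, go to p0
p0 | cbba[_]bbb   read _ → write a, move left, go to p1
p1 | cbb[a]abbb
Cell -1 holds c when M halts.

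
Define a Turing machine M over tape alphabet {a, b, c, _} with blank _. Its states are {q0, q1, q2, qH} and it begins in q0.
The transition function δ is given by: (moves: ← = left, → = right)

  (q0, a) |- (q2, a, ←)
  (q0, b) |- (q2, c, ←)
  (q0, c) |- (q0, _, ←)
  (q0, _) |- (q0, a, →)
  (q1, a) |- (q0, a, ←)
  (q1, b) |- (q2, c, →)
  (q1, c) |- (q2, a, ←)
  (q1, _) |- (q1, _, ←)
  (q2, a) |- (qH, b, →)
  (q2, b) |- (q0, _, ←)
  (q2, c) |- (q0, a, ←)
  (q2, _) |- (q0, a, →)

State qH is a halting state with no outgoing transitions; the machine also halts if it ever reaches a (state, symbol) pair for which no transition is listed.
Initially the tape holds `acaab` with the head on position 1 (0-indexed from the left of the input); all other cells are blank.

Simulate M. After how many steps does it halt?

q0 | _a[c]aab   read c → write _, move ←, go to q0
q0 | _[a]_aab   read a → write a, move ←, go to q2
q2 | [_]a_aab   read _ → write a, move →, go to q0
q0 | a[a]_aab   read a → write a, move ←, go to q2
q2 | [a]a_aab   read a → write b, move →, go to qH
qH | b[a]_aab
M halts after 5 transitions.

5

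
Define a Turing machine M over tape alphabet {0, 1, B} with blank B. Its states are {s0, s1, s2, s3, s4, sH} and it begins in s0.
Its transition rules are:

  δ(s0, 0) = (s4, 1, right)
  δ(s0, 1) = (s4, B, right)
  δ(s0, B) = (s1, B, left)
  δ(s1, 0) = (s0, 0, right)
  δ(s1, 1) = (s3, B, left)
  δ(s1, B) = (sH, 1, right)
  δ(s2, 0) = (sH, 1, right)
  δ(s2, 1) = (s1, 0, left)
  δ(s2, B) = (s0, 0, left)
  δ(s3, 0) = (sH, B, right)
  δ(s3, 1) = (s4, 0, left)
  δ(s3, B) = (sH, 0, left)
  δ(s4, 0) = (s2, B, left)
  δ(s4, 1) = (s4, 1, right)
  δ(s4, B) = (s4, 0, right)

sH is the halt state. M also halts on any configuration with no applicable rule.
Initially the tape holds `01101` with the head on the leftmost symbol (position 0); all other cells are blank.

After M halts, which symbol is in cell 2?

0

s0 | B[0]1101   read 0 → write 1, move right, go to s4
s4 | B1[1]101   read 1 → write 1, move right, go to s4
s4 | B11[1]01   read 1 → write 1, move right, go to s4
s4 | B111[0]1   read 0 → write B, move left, go to s2
s2 | B11[1]B1   read 1 → write 0, move left, go to s1
s1 | B1[1]0B1   read 1 → write B, move left, go to s3
s3 | B[1]B0B1   read 1 → write 0, move left, go to s4
s4 | [B]0B0B1   read B → write 0, move right, go to s4
s4 | 0[0]B0B1   read 0 → write B, move left, go to s2
s2 | [0]BB0B1   read 0 → write 1, move right, go to sH
sH | 1[B]B0B1
Cell 2 holds 0 when M halts.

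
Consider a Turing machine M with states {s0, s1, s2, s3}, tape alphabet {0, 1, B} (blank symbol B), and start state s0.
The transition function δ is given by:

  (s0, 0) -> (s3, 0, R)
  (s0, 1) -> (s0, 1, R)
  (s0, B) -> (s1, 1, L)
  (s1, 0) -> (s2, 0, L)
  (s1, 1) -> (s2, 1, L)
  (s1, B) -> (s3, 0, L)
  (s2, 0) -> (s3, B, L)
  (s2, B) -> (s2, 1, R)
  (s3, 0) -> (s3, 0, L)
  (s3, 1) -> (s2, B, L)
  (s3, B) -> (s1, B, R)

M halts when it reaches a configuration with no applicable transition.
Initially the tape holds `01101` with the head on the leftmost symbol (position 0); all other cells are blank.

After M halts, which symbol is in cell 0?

1

state=s0 head=0 tape=BB[0]1101   (s0,0)→(s3,0,R)
state=s3 head=1 tape=BB0[1]101   (s3,1)→(s2,B,L)
state=s2 head=0 tape=BB[0]B101   (s2,0)→(s3,B,L)
state=s3 head=-1 tape=B[B]BB101   (s3,B)→(s1,B,R)
state=s1 head=0 tape=BB[B]B101   (s1,B)→(s3,0,L)
state=s3 head=-1 tape=B[B]0B101   (s3,B)→(s1,B,R)
state=s1 head=0 tape=BB[0]B101   (s1,0)→(s2,0,L)
state=s2 head=-1 tape=B[B]0B101   (s2,B)→(s2,1,R)
state=s2 head=0 tape=B1[0]B101   (s2,0)→(s3,B,L)
state=s3 head=-1 tape=B[1]BB101   (s3,1)→(s2,B,L)
state=s2 head=-2 tape=[B]BBB101   (s2,B)→(s2,1,R)
state=s2 head=-1 tape=1[B]BB101   (s2,B)→(s2,1,R)
state=s2 head=0 tape=11[B]B101   (s2,B)→(s2,1,R)
state=s2 head=1 tape=111[B]101   (s2,B)→(s2,1,R)
state=s2 head=2 tape=1111[1]01
Cell 0 holds 1 when M halts.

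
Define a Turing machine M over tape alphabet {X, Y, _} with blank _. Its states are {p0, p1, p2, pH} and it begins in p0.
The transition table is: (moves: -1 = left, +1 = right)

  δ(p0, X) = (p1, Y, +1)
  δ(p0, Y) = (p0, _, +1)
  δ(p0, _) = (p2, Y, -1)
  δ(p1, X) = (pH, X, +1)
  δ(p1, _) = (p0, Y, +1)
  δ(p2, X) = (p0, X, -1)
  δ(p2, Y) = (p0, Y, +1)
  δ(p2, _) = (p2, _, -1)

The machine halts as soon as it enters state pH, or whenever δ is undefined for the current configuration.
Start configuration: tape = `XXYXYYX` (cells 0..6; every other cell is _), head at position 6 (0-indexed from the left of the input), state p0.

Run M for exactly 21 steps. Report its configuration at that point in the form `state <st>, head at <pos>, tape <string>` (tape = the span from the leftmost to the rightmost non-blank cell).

state=p0 head=6 tape=XXYXYY[X]____   (p0,X)→(p1,Y,+1)
state=p1 head=7 tape=XXYXYYY[_]___   (p1,_)→(p0,Y,+1)
state=p0 head=8 tape=XXYXYYYY[_]__   (p0,_)→(p2,Y,-1)
state=p2 head=7 tape=XXYXYYY[Y]Y__   (p2,Y)→(p0,Y,+1)
state=p0 head=8 tape=XXYXYYYY[Y]__   (p0,Y)→(p0,_,+1)
state=p0 head=9 tape=XXYXYYYY_[_]_   (p0,_)→(p2,Y,-1)
state=p2 head=8 tape=XXYXYYYY[_]Y_   (p2,_)→(p2,_,-1)
state=p2 head=7 tape=XXYXYYY[Y]_Y_   (p2,Y)→(p0,Y,+1)
state=p0 head=8 tape=XXYXYYYY[_]Y_   (p0,_)→(p2,Y,-1)
state=p2 head=7 tape=XXYXYYY[Y]YY_   (p2,Y)→(p0,Y,+1)
state=p0 head=8 tape=XXYXYYYY[Y]Y_   (p0,Y)→(p0,_,+1)
state=p0 head=9 tape=XXYXYYYY_[Y]_   (p0,Y)→(p0,_,+1)
state=p0 head=10 tape=XXYXYYYY__[_]   (p0,_)→(p2,Y,-1)
state=p2 head=9 tape=XXYXYYYY_[_]Y   (p2,_)→(p2,_,-1)
state=p2 head=8 tape=XXYXYYYY[_]_Y   (p2,_)→(p2,_,-1)
state=p2 head=7 tape=XXYXYYY[Y]__Y   (p2,Y)→(p0,Y,+1)
state=p0 head=8 tape=XXYXYYYY[_]_Y   (p0,_)→(p2,Y,-1)
state=p2 head=7 tape=XXYXYYY[Y]Y_Y   (p2,Y)→(p0,Y,+1)
state=p0 head=8 tape=XXYXYYYY[Y]_Y   (p0,Y)→(p0,_,+1)
state=p0 head=9 tape=XXYXYYYY_[_]Y   (p0,_)→(p2,Y,-1)
state=p2 head=8 tape=XXYXYYYY[_]YY   (p2,_)→(p2,_,-1)
state=p2 head=7 tape=XXYXYYY[Y]_YY
After 21 steps: state p2, head at 7, tape XXYXYYYY_YY.

state p2, head at 7, tape XXYXYYYY_YY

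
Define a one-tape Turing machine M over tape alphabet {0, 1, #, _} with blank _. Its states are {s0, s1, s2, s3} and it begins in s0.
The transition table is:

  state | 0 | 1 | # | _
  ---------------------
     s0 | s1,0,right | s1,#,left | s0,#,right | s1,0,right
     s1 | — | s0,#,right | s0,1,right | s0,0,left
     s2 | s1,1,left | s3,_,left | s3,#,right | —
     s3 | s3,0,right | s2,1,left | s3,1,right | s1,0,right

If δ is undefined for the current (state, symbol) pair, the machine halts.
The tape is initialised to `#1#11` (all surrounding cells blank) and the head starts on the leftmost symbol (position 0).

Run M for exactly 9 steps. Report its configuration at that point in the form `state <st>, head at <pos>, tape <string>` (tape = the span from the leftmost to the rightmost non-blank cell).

s0 | [#]1#11   read # → write #, move right, go to s0
s0 | #[1]#11   read 1 → write #, move left, go to s1
s1 | [#]##11   read # → write 1, move right, go to s0
s0 | 1[#]#11   read # → write #, move right, go to s0
s0 | 1#[#]11   read # → write #, move right, go to s0
s0 | 1##[1]1   read 1 → write #, move left, go to s1
s1 | 1#[#]#1   read # → write 1, move right, go to s0
s0 | 1#1[#]1   read # → write #, move right, go to s0
s0 | 1#1#[1]   read 1 → write #, move left, go to s1
s1 | 1#1[#]#
After 9 steps: state s1, head at 3, tape 1#1##.

state s1, head at 3, tape 1#1##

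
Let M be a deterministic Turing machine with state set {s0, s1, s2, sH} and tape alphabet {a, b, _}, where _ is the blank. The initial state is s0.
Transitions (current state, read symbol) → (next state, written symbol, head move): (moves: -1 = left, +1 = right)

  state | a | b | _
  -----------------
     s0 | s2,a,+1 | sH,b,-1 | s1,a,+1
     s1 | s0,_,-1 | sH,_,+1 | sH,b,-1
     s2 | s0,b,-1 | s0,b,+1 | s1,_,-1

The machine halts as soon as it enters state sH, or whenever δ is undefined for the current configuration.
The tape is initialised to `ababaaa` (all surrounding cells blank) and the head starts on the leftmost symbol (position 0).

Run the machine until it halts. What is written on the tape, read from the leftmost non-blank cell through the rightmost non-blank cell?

ababab

state=s0 head=0 tape=[a]babaaa_   (s0,a)→(s2,a,+1)
state=s2 head=1 tape=a[b]abaaa_   (s2,b)→(s0,b,+1)
state=s0 head=2 tape=ab[a]baaa_   (s0,a)→(s2,a,+1)
state=s2 head=3 tape=aba[b]aaa_   (s2,b)→(s0,b,+1)
state=s0 head=4 tape=abab[a]aa_   (s0,a)→(s2,a,+1)
state=s2 head=5 tape=ababa[a]a_   (s2,a)→(s0,b,-1)
state=s0 head=4 tape=abab[a]ba_   (s0,a)→(s2,a,+1)
state=s2 head=5 tape=ababa[b]a_   (s2,b)→(s0,b,+1)
state=s0 head=6 tape=ababab[a]_   (s0,a)→(s2,a,+1)
state=s2 head=7 tape=abababa[_]   (s2,_)→(s1,_,-1)
state=s1 head=6 tape=ababab[a]_   (s1,a)→(s0,_,-1)
state=s0 head=5 tape=ababa[b]__   (s0,b)→(sH,b,-1)
state=sH head=4 tape=abab[a]b__
The non-blank tape span at halt is ababab.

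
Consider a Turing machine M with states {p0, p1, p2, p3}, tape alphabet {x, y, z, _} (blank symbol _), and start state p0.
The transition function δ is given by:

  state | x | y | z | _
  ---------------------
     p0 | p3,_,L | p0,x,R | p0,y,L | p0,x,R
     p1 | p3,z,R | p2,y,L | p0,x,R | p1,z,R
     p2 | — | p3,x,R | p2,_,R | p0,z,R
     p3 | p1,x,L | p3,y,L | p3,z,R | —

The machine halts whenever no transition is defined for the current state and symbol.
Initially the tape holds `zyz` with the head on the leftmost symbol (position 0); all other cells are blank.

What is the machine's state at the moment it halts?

p0 | __[z]yz   read z → write y, move L, go to p0
p0 | _[_]yyz   read _ → write x, move R, go to p0
p0 | _x[y]yz   read y → write x, move R, go to p0
p0 | _xx[y]z   read y → write x, move R, go to p0
p0 | _xxx[z]   read z → write y, move L, go to p0
p0 | _xx[x]y   read x → write _, move L, go to p3
p3 | _x[x]_y   read x → write x, move L, go to p1
p1 | _[x]x_y   read x → write z, move R, go to p3
p3 | _z[x]_y   read x → write x, move L, go to p1
p1 | _[z]x_y   read z → write x, move R, go to p0
p0 | _x[x]_y   read x → write _, move L, go to p3
p3 | _[x]__y   read x → write x, move L, go to p1
p1 | [_]x__y   read _ → write z, move R, go to p1
p1 | z[x]__y   read x → write z, move R, go to p3
p3 | zz[_]_y
No transition is defined for (p3, _); M halts in state p3.

p3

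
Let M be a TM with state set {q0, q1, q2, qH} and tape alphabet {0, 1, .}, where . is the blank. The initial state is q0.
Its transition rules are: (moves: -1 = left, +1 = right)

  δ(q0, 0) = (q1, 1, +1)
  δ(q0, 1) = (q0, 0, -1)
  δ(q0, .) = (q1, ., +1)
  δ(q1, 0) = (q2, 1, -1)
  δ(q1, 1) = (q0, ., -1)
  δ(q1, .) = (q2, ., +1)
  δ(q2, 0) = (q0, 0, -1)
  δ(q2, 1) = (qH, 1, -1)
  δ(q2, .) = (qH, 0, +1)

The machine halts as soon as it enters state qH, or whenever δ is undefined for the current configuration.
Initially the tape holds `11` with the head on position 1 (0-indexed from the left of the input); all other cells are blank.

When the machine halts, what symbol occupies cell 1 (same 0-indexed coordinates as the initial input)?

state=q0 head=1 tape=.1[1]   (q0,1)→(q0,0,-1)
state=q0 head=0 tape=.[1]0   (q0,1)→(q0,0,-1)
state=q0 head=-1 tape=[.]00   (q0,.)→(q1,.,+1)
state=q1 head=0 tape=.[0]0   (q1,0)→(q2,1,-1)
state=q2 head=-1 tape=[.]10   (q2,.)→(qH,0,+1)
state=qH head=0 tape=0[1]0
Cell 1 holds 0 when M halts.

0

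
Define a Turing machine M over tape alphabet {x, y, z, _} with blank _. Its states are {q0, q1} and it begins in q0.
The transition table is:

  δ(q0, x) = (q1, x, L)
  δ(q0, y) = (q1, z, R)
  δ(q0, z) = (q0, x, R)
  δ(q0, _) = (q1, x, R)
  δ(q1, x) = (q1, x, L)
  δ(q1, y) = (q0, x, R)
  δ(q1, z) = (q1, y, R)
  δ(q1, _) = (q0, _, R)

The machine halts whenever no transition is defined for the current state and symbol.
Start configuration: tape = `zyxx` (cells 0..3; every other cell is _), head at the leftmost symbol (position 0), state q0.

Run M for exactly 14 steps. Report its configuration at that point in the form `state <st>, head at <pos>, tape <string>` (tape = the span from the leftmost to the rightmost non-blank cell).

q0 | _[z]yxx   read z → write x, move R, go to q0
q0 | _x[y]xx   read y → write z, move R, go to q1
q1 | _xz[x]x   read x → write x, move L, go to q1
q1 | _x[z]xx   read z → write y, move R, go to q1
q1 | _xy[x]x   read x → write x, move L, go to q1
q1 | _x[y]xx   read y → write x, move R, go to q0
q0 | _xx[x]x   read x → write x, move L, go to q1
q1 | _x[x]xx   read x → write x, move L, go to q1
q1 | _[x]xxx   read x → write x, move L, go to q1
q1 | [_]xxxx   read _ → write _, move R, go to q0
q0 | _[x]xxx   read x → write x, move L, go to q1
q1 | [_]xxxx   read _ → write _, move R, go to q0
q0 | _[x]xxx   read x → write x, move L, go to q1
q1 | [_]xxxx   read _ → write _, move R, go to q0
q0 | _[x]xxx
After 14 steps: state q0, head at 0, tape xxxx.

state q0, head at 0, tape xxxx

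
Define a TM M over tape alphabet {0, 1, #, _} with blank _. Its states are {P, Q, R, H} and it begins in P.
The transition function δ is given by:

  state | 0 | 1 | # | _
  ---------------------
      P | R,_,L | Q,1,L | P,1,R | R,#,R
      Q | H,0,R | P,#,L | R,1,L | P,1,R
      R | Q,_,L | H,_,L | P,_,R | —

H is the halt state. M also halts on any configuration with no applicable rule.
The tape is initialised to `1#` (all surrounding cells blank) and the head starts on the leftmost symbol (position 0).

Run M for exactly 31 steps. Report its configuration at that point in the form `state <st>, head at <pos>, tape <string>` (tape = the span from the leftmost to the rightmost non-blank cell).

state=P head=0 tape=_____[1]#   (P,1)→(Q,1,L)
state=Q head=-1 tape=____[_]1#   (Q,_)→(P,1,R)
state=P head=0 tape=____1[1]#   (P,1)→(Q,1,L)
state=Q head=-1 tape=____[1]1#   (Q,1)→(P,#,L)
state=P head=-2 tape=___[_]#1#   (P,_)→(R,#,R)
state=R head=-1 tape=___#[#]1#   (R,#)→(P,_,R)
state=P head=0 tape=___#_[1]#   (P,1)→(Q,1,L)
state=Q head=-1 tape=___#[_]1#   (Q,_)→(P,1,R)
state=P head=0 tape=___#1[1]#   (P,1)→(Q,1,L)
state=Q head=-1 tape=___#[1]1#   (Q,1)→(P,#,L)
state=P head=-2 tape=___[#]#1#   (P,#)→(P,1,R)
state=P head=-1 tape=___1[#]1#   (P,#)→(P,1,R)
state=P head=0 tape=___11[1]#   (P,1)→(Q,1,L)
state=Q head=-1 tape=___1[1]1#   (Q,1)→(P,#,L)
state=P head=-2 tape=___[1]#1#   (P,1)→(Q,1,L)
state=Q head=-3 tape=__[_]1#1#   (Q,_)→(P,1,R)
state=P head=-2 tape=__1[1]#1#   (P,1)→(Q,1,L)
state=Q head=-3 tape=__[1]1#1#   (Q,1)→(P,#,L)
state=P head=-4 tape=_[_]#1#1#   (P,_)→(R,#,R)
state=R head=-3 tape=_#[#]1#1#   (R,#)→(P,_,R)
state=P head=-2 tape=_#_[1]#1#   (P,1)→(Q,1,L)
state=Q head=-3 tape=_#[_]1#1#   (Q,_)→(P,1,R)
state=P head=-2 tape=_#1[1]#1#   (P,1)→(Q,1,L)
state=Q head=-3 tape=_#[1]1#1#   (Q,1)→(P,#,L)
state=P head=-4 tape=_[#]#1#1#   (P,#)→(P,1,R)
state=P head=-3 tape=_1[#]1#1#   (P,#)→(P,1,R)
state=P head=-2 tape=_11[1]#1#   (P,1)→(Q,1,L)
state=Q head=-3 tape=_1[1]1#1#   (Q,1)→(P,#,L)
state=P head=-4 tape=_[1]#1#1#   (P,1)→(Q,1,L)
state=Q head=-5 tape=[_]1#1#1#   (Q,_)→(P,1,R)
state=P head=-4 tape=1[1]#1#1#   (P,1)→(Q,1,L)
state=Q head=-5 tape=[1]1#1#1#
After 31 steps: state Q, head at -5, tape 11#1#1#.

state Q, head at -5, tape 11#1#1#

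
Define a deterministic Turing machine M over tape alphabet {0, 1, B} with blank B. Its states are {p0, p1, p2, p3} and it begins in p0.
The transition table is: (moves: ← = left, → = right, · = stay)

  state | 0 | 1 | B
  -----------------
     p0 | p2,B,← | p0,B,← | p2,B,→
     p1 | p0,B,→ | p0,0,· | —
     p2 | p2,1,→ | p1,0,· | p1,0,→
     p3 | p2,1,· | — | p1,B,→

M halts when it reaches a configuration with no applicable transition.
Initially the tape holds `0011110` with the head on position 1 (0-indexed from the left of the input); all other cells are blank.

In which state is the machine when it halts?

p0 | 0[0]11110BBB   read 0 → write B, move ←, go to p2
p2 | [0]B11110BBB   read 0 → write 1, move →, go to p2
p2 | 1[B]11110BBB   read B → write 0, move →, go to p1
p1 | 10[1]1110BBB   read 1 → write 0, move ·, go to p0
p0 | 10[0]1110BBB   read 0 → write B, move ←, go to p2
p2 | 1[0]B1110BBB   read 0 → write 1, move →, go to p2
p2 | 11[B]1110BBB   read B → write 0, move →, go to p1
p1 | 110[1]110BBB   read 1 → write 0, move ·, go to p0
p0 | 110[0]110BBB   read 0 → write B, move ←, go to p2
p2 | 11[0]B110BBB   read 0 → write 1, move →, go to p2
p2 | 111[B]110BBB   read B → write 0, move →, go to p1
p1 | 1110[1]10BBB   read 1 → write 0, move ·, go to p0
p0 | 1110[0]10BBB   read 0 → write B, move ←, go to p2
p2 | 111[0]B10BBB   read 0 → write 1, move →, go to p2
p2 | 1111[B]10BBB   read B → write 0, move →, go to p1
p1 | 11110[1]0BBB   read 1 → write 0, move ·, go to p0
p0 | 11110[0]0BBB   read 0 → write B, move ←, go to p2
p2 | 1111[0]B0BBB   read 0 → write 1, move →, go to p2
p2 | 11111[B]0BBB   read B → write 0, move →, go to p1
p1 | 111110[0]BBB   read 0 → write B, move →, go to p0
p0 | 111110B[B]BB   read B → write B, move →, go to p2
p2 | 111110BB[B]B   read B → write 0, move →, go to p1
p1 | 111110BB0[B]
No transition is defined for (p1, B); M halts in state p1.

p1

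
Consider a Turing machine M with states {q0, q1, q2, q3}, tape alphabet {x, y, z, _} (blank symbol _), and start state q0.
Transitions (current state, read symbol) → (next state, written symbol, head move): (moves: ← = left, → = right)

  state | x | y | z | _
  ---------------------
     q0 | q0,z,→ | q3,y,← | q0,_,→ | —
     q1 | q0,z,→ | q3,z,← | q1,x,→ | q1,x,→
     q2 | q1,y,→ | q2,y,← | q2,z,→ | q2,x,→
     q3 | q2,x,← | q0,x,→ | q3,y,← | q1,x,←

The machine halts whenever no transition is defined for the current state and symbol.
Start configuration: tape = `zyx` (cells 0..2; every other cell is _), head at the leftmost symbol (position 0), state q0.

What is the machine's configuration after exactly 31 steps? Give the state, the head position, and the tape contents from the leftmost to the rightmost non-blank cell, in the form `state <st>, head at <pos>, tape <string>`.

state q3, head at -1, tape xzzyyx

state=q0 head=0 tape=___[z]yx   (q0,z)→(q0,_,→)
state=q0 head=1 tape=____[y]x   (q0,y)→(q3,y,←)
state=q3 head=0 tape=___[_]yx   (q3,_)→(q1,x,←)
state=q1 head=-1 tape=__[_]xyx   (q1,_)→(q1,x,→)
state=q1 head=0 tape=__x[x]yx   (q1,x)→(q0,z,→)
state=q0 head=1 tape=__xz[y]x   (q0,y)→(q3,y,←)
state=q3 head=0 tape=__x[z]yx   (q3,z)→(q3,y,←)
state=q3 head=-1 tape=__[x]yyx   (q3,x)→(q2,x,←)
state=q2 head=-2 tape=_[_]xyyx   (q2,_)→(q2,x,→)
state=q2 head=-1 tape=_x[x]yyx   (q2,x)→(q1,y,→)
state=q1 head=0 tape=_xy[y]yx   (q1,y)→(q3,z,←)
state=q3 head=-1 tape=_x[y]zyx   (q3,y)→(q0,x,→)
state=q0 head=0 tape=_xx[z]yx   (q0,z)→(q0,_,→)
state=q0 head=1 tape=_xx_[y]x   (q0,y)→(q3,y,←)
state=q3 head=0 tape=_xx[_]yx   (q3,_)→(q1,x,←)
state=q1 head=-1 tape=_x[x]xyx   (q1,x)→(q0,z,→)
state=q0 head=0 tape=_xz[x]yx   (q0,x)→(q0,z,→)
state=q0 head=1 tape=_xzz[y]x   (q0,y)→(q3,y,←)
state=q3 head=0 tape=_xz[z]yx   (q3,z)→(q3,y,←)
state=q3 head=-1 tape=_x[z]yyx   (q3,z)→(q3,y,←)
state=q3 head=-2 tape=_[x]yyyx   (q3,x)→(q2,x,←)
state=q2 head=-3 tape=[_]xyyyx   (q2,_)→(q2,x,→)
state=q2 head=-2 tape=x[x]yyyx   (q2,x)→(q1,y,→)
state=q1 head=-1 tape=xy[y]yyx   (q1,y)→(q3,z,←)
state=q3 head=-2 tape=x[y]zyyx   (q3,y)→(q0,x,→)
state=q0 head=-1 tape=xx[z]yyx   (q0,z)→(q0,_,→)
state=q0 head=0 tape=xx_[y]yx   (q0,y)→(q3,y,←)
state=q3 head=-1 tape=xx[_]yyx   (q3,_)→(q1,x,←)
state=q1 head=-2 tape=x[x]xyyx   (q1,x)→(q0,z,→)
state=q0 head=-1 tape=xz[x]yyx   (q0,x)→(q0,z,→)
state=q0 head=0 tape=xzz[y]yx   (q0,y)→(q3,y,←)
state=q3 head=-1 tape=xz[z]yyx
After 31 steps: state q3, head at -1, tape xzzyyx.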